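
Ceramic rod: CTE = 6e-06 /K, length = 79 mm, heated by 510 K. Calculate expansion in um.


dL = 6e-06 * 79 * 510 * 1000 = 241.74 um

241.74


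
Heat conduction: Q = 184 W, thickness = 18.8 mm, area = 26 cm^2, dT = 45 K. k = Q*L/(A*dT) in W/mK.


k = 184*18.8/1000/(26/10000*45) = 29.57 W/mK

29.57


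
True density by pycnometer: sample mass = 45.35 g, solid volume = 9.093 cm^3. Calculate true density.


TD = 45.35 / 9.093 = 4.987 g/cm^3

4.987


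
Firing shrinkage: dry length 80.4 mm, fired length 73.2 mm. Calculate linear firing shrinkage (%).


FS = (80.4 - 73.2) / 80.4 * 100 = 8.96%

8.96


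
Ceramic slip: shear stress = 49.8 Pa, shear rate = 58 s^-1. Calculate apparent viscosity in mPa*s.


eta = tau/gamma * 1000 = 49.8/58 * 1000 = 858.6 mPa*s

858.6


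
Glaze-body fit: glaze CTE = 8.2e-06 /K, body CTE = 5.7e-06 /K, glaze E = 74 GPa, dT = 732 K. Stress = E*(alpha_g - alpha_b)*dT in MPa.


Stress = 74*1000*(8.2e-06 - 5.7e-06)*732 = 135.4 MPa

135.4


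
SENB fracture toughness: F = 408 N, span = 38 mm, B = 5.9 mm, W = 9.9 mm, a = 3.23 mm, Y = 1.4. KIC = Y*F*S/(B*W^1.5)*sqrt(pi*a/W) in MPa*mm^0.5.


KIC = 1.4*408*38/(5.9*9.9^1.5)*sqrt(pi*3.23/9.9) = 119.57

119.57


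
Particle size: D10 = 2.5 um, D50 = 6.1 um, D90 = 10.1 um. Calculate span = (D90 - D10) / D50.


Span = (10.1 - 2.5) / 6.1 = 7.6 / 6.1 = 1.246

1.246


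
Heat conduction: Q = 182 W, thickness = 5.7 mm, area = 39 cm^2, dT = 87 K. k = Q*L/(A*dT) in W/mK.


k = 182*5.7/1000/(39/10000*87) = 3.06 W/mK

3.06


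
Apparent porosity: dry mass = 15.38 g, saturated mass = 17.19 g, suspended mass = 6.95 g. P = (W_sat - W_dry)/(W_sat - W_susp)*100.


P = (17.19 - 15.38) / (17.19 - 6.95) * 100 = 1.81 / 10.24 * 100 = 17.7%

17.7


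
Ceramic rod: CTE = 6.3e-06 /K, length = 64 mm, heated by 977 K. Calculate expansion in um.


dL = 6.3e-06 * 64 * 977 * 1000 = 393.926 um

393.926


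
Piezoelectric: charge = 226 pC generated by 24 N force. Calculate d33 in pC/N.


d33 = 226 / 24 = 9.4 pC/N

9.4


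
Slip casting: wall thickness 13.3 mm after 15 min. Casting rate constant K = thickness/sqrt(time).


K = 13.3 / sqrt(15) = 13.3 / 3.873 = 3.434 mm/min^0.5

3.434


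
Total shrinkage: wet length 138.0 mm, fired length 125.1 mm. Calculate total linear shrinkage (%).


TS = (138.0 - 125.1) / 138.0 * 100 = 9.35%

9.35


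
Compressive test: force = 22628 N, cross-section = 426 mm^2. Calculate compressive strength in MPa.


CS = 22628 / 426 = 53.1 MPa

53.1


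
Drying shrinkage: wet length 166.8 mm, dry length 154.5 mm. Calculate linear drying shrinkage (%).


DS = (166.8 - 154.5) / 166.8 * 100 = 7.37%

7.37


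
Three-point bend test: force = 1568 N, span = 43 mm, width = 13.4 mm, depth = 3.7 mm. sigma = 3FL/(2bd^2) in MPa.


sigma = 3*1568*43/(2*13.4*3.7^2) = 551.3 MPa

551.3


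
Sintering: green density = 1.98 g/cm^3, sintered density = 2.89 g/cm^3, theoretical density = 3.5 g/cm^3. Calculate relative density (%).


Relative = 2.89 / 3.5 * 100 = 82.6%

82.6


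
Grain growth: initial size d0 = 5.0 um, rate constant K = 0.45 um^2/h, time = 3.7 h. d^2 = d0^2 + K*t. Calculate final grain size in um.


d^2 = 5.0^2 + 0.45*3.7 = 26.665
d = sqrt(26.665) = 5.16 um

5.16


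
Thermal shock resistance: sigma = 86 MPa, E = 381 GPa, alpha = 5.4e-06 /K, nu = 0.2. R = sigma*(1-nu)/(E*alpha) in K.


R = 86*(1-0.2)/(381*1000*5.4e-06) = 33 K

33


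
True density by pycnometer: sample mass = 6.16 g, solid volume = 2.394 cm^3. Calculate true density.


TD = 6.16 / 2.394 = 2.573 g/cm^3

2.573


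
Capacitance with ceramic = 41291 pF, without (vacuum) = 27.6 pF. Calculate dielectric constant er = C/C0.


er = 41291 / 27.6 = 1496.05

1496.05


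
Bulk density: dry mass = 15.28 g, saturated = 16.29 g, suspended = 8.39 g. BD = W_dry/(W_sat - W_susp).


BD = 15.28 / (16.29 - 8.39) = 15.28 / 7.9 = 1.934 g/cm^3

1.934


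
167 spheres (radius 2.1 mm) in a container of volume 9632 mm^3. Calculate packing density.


V_sphere = 4/3*pi*2.1^3 = 38.7924 mm^3
Total V = 167*38.7924 = 6478.3308 mm^3
PD = 6478.3308 / 9632 = 0.673

0.673


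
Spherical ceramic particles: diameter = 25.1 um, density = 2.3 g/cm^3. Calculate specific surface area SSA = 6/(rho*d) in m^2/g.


SSA = 6 / (2.3 * 25.1) = 0.104 m^2/g

0.104


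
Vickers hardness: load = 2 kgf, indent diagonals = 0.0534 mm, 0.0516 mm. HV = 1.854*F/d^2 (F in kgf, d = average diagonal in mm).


d_avg = (0.0534+0.0516)/2 = 0.0525 mm
HV = 1.854*2/0.0525^2 = 1345

1345


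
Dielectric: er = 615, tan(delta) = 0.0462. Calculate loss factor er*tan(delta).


Loss = 615 * 0.0462 = 28.413

28.413


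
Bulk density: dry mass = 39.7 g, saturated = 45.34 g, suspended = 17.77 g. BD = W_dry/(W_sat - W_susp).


BD = 39.7 / (45.34 - 17.77) = 39.7 / 27.57 = 1.44 g/cm^3

1.44


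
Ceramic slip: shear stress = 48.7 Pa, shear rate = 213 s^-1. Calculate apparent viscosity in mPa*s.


eta = tau/gamma * 1000 = 48.7/213 * 1000 = 228.6 mPa*s

228.6


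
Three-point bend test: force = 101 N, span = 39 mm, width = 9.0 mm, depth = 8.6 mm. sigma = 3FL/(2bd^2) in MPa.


sigma = 3*101*39/(2*9.0*8.6^2) = 8.9 MPa

8.9


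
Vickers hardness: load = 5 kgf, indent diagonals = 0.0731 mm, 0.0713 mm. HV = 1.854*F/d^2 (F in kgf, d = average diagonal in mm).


d_avg = (0.0731+0.0713)/2 = 0.0722 mm
HV = 1.854*5/0.0722^2 = 1778

1778


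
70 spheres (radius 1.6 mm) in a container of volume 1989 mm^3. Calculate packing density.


V_sphere = 4/3*pi*1.6^3 = 17.1573 mm^3
Total V = 70*17.1573 = 1201.011 mm^3
PD = 1201.011 / 1989 = 0.604

0.604


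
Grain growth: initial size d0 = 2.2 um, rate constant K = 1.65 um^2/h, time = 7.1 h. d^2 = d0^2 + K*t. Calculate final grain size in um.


d^2 = 2.2^2 + 1.65*7.1 = 16.555
d = sqrt(16.555) = 4.07 um

4.07


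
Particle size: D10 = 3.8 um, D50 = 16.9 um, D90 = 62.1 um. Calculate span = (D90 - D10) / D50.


Span = (62.1 - 3.8) / 16.9 = 58.3 / 16.9 = 3.45

3.45


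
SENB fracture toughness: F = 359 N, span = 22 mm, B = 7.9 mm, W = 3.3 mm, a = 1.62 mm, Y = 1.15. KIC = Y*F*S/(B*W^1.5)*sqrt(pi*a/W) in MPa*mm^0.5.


KIC = 1.15*359*22/(7.9*3.3^1.5)*sqrt(pi*1.62/3.3) = 238.17

238.17


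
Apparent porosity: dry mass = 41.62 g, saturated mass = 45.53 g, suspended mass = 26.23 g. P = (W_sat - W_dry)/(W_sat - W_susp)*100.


P = (45.53 - 41.62) / (45.53 - 26.23) * 100 = 3.91 / 19.3 * 100 = 20.3%

20.3


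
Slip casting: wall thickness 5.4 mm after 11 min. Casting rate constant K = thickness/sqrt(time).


K = 5.4 / sqrt(11) = 5.4 / 3.3166 = 1.628 mm/min^0.5

1.628


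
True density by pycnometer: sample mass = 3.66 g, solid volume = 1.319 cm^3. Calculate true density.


TD = 3.66 / 1.319 = 2.775 g/cm^3

2.775


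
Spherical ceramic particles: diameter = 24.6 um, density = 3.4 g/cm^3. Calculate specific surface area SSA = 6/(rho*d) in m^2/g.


SSA = 6 / (3.4 * 24.6) = 0.072 m^2/g

0.072


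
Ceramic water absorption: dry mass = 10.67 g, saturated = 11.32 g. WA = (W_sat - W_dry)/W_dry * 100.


WA = (11.32 - 10.67) / 10.67 * 100 = 6.09%

6.09


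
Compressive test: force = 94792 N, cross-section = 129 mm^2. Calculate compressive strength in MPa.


CS = 94792 / 129 = 734.8 MPa

734.8


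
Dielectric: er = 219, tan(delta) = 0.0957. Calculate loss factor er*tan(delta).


Loss = 219 * 0.0957 = 20.958

20.958


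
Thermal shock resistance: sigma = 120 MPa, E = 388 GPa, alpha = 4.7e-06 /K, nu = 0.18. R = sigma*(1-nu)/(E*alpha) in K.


R = 120*(1-0.18)/(388*1000*4.7e-06) = 54 K

54


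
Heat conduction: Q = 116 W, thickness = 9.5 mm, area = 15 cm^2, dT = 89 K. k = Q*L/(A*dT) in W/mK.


k = 116*9.5/1000/(15/10000*89) = 8.25 W/mK

8.25


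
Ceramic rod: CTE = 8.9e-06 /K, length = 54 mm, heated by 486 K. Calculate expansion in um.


dL = 8.9e-06 * 54 * 486 * 1000 = 233.572 um

233.572


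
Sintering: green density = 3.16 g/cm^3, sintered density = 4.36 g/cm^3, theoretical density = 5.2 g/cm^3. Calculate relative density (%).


Relative = 4.36 / 5.2 * 100 = 83.8%

83.8


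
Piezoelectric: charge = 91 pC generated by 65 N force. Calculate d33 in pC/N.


d33 = 91 / 65 = 1.4 pC/N

1.4


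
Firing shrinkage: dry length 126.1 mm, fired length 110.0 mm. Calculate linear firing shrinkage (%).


FS = (126.1 - 110.0) / 126.1 * 100 = 12.77%

12.77


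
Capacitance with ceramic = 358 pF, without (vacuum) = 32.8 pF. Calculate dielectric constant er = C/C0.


er = 358 / 32.8 = 10.91

10.91


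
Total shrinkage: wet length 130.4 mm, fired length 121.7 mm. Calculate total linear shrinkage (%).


TS = (130.4 - 121.7) / 130.4 * 100 = 6.67%

6.67


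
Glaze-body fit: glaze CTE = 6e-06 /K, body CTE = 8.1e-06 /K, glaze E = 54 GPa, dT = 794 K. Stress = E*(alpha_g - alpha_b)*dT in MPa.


Stress = 54*1000*(6e-06 - 8.1e-06)*794 = -90.0 MPa

-90.0


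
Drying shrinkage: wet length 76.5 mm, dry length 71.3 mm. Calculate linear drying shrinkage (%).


DS = (76.5 - 71.3) / 76.5 * 100 = 6.8%

6.8


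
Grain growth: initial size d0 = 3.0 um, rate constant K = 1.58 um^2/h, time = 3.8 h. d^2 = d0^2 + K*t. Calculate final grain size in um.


d^2 = 3.0^2 + 1.58*3.8 = 15.004
d = sqrt(15.004) = 3.87 um

3.87


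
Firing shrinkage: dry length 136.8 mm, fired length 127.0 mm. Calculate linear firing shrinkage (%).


FS = (136.8 - 127.0) / 136.8 * 100 = 7.16%

7.16


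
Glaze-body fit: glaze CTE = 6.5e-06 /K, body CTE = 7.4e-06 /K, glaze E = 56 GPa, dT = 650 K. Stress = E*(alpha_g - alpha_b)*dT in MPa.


Stress = 56*1000*(6.5e-06 - 7.4e-06)*650 = -32.8 MPa

-32.8


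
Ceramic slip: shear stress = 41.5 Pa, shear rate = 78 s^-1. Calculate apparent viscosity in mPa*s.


eta = tau/gamma * 1000 = 41.5/78 * 1000 = 532.1 mPa*s

532.1


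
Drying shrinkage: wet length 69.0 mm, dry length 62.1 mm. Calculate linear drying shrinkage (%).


DS = (69.0 - 62.1) / 69.0 * 100 = 10.0%

10.0


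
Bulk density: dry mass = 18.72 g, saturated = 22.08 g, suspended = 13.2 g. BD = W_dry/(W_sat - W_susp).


BD = 18.72 / (22.08 - 13.2) = 18.72 / 8.88 = 2.108 g/cm^3

2.108


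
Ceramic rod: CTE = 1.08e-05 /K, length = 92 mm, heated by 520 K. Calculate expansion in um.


dL = 1.08e-05 * 92 * 520 * 1000 = 516.672 um

516.672


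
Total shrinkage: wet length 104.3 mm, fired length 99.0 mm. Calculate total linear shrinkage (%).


TS = (104.3 - 99.0) / 104.3 * 100 = 5.08%

5.08


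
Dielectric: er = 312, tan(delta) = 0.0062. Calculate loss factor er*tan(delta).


Loss = 312 * 0.0062 = 1.934

1.934


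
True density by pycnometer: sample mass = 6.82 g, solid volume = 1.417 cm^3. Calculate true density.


TD = 6.82 / 1.417 = 4.813 g/cm^3

4.813


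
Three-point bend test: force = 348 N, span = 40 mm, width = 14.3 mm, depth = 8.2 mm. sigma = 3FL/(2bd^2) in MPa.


sigma = 3*348*40/(2*14.3*8.2^2) = 21.7 MPa

21.7


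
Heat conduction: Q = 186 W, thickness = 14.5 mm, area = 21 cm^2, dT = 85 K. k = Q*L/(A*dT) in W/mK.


k = 186*14.5/1000/(21/10000*85) = 15.11 W/mK

15.11


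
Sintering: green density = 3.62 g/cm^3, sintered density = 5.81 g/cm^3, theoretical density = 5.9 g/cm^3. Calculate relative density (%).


Relative = 5.81 / 5.9 * 100 = 98.5%

98.5


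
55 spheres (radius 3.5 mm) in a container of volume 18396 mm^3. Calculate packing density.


V_sphere = 4/3*pi*3.5^3 = 179.5944 mm^3
Total V = 55*179.5944 = 9877.692 mm^3
PD = 9877.692 / 18396 = 0.537

0.537


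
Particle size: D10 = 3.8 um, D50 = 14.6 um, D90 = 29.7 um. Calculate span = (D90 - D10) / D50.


Span = (29.7 - 3.8) / 14.6 = 25.9 / 14.6 = 1.774

1.774


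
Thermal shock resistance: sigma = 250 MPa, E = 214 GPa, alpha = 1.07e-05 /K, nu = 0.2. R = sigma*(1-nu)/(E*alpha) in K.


R = 250*(1-0.2)/(214*1000*1.07e-05) = 87 K

87


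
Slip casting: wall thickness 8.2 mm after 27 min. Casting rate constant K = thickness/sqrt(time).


K = 8.2 / sqrt(27) = 8.2 / 5.1962 = 1.578 mm/min^0.5

1.578


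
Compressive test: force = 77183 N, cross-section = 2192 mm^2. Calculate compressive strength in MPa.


CS = 77183 / 2192 = 35.2 MPa

35.2


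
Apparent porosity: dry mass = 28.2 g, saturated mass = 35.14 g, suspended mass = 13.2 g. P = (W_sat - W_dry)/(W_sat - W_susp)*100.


P = (35.14 - 28.2) / (35.14 - 13.2) * 100 = 6.94 / 21.94 * 100 = 31.6%

31.6


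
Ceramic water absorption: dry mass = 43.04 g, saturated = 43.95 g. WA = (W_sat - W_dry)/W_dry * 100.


WA = (43.95 - 43.04) / 43.04 * 100 = 2.11%

2.11


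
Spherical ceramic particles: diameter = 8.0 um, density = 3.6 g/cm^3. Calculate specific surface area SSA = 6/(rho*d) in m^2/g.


SSA = 6 / (3.6 * 8.0) = 0.208 m^2/g

0.208


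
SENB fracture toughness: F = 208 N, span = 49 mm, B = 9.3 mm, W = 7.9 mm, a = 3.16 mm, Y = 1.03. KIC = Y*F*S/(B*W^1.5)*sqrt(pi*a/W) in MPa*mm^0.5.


KIC = 1.03*208*49/(9.3*7.9^1.5)*sqrt(pi*3.16/7.9) = 56.99

56.99


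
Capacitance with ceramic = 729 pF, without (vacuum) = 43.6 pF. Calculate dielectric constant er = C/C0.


er = 729 / 43.6 = 16.72

16.72


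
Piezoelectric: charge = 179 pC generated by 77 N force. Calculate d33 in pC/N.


d33 = 179 / 77 = 2.3 pC/N

2.3


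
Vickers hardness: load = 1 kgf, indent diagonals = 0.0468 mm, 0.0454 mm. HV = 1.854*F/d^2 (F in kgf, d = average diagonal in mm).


d_avg = (0.0468+0.0454)/2 = 0.0461 mm
HV = 1.854*1/0.0461^2 = 872

872


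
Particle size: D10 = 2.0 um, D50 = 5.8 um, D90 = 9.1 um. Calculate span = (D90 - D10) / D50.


Span = (9.1 - 2.0) / 5.8 = 7.1 / 5.8 = 1.224

1.224


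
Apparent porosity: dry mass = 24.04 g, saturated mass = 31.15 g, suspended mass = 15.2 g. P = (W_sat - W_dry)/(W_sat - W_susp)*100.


P = (31.15 - 24.04) / (31.15 - 15.2) * 100 = 7.11 / 15.95 * 100 = 44.6%

44.6


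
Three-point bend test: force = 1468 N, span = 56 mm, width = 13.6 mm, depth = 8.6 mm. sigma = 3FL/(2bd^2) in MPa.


sigma = 3*1468*56/(2*13.6*8.6^2) = 122.6 MPa

122.6


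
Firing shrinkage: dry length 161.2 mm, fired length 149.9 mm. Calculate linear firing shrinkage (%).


FS = (161.2 - 149.9) / 161.2 * 100 = 7.01%

7.01


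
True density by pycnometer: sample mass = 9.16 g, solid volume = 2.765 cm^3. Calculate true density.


TD = 9.16 / 2.765 = 3.313 g/cm^3

3.313


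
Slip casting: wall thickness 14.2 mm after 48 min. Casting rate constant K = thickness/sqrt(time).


K = 14.2 / sqrt(48) = 14.2 / 6.9282 = 2.05 mm/min^0.5

2.05


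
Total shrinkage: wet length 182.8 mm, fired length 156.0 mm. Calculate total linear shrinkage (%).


TS = (182.8 - 156.0) / 182.8 * 100 = 14.66%

14.66


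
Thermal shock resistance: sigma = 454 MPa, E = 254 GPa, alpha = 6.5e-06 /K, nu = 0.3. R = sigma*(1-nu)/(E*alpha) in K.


R = 454*(1-0.3)/(254*1000*6.5e-06) = 192 K

192


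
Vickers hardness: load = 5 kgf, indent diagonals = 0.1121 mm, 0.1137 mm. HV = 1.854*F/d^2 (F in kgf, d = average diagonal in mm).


d_avg = (0.1121+0.1137)/2 = 0.1129 mm
HV = 1.854*5/0.1129^2 = 727

727


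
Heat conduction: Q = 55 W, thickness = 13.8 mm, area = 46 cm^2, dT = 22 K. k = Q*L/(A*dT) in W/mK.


k = 55*13.8/1000/(46/10000*22) = 7.5 W/mK

7.5


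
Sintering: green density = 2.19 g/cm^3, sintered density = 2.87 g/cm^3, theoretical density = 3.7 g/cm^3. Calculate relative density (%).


Relative = 2.87 / 3.7 * 100 = 77.6%

77.6


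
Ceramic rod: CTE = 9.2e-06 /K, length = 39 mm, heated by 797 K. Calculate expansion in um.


dL = 9.2e-06 * 39 * 797 * 1000 = 285.964 um

285.964


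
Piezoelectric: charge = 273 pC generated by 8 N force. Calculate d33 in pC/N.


d33 = 273 / 8 = 34.1 pC/N

34.1


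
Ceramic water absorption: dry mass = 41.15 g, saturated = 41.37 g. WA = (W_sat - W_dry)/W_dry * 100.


WA = (41.37 - 41.15) / 41.15 * 100 = 0.53%

0.53


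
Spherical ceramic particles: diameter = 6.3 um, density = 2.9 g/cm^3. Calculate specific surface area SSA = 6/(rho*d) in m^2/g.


SSA = 6 / (2.9 * 6.3) = 0.328 m^2/g

0.328


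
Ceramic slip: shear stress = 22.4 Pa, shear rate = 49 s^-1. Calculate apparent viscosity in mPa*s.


eta = tau/gamma * 1000 = 22.4/49 * 1000 = 457.1 mPa*s

457.1


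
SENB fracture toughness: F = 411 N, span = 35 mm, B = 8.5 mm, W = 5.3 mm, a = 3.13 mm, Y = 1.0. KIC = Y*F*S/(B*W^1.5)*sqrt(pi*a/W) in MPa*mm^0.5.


KIC = 1.0*411*35/(8.5*5.3^1.5)*sqrt(pi*3.13/5.3) = 188.92

188.92


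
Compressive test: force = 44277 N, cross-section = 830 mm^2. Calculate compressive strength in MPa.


CS = 44277 / 830 = 53.3 MPa

53.3


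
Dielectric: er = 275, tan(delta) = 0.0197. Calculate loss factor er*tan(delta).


Loss = 275 * 0.0197 = 5.418

5.418


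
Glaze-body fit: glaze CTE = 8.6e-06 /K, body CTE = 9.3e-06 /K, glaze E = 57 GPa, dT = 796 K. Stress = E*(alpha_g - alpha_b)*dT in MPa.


Stress = 57*1000*(8.6e-06 - 9.3e-06)*796 = -31.8 MPa

-31.8


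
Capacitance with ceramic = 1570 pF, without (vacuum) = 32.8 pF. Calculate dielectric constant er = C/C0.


er = 1570 / 32.8 = 47.87

47.87


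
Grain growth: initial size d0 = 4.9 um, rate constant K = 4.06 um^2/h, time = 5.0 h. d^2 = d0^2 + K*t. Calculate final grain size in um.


d^2 = 4.9^2 + 4.06*5.0 = 44.31
d = sqrt(44.31) = 6.66 um

6.66


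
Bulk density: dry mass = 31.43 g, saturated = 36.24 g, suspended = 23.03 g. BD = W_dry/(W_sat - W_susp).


BD = 31.43 / (36.24 - 23.03) = 31.43 / 13.21 = 2.379 g/cm^3

2.379


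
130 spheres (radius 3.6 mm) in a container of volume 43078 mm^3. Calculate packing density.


V_sphere = 4/3*pi*3.6^3 = 195.4322 mm^3
Total V = 130*195.4322 = 25406.186 mm^3
PD = 25406.186 / 43078 = 0.59

0.59


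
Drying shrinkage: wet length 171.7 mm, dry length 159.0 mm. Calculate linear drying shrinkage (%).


DS = (171.7 - 159.0) / 171.7 * 100 = 7.4%

7.4


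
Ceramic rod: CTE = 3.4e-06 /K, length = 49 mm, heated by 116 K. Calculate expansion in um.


dL = 3.4e-06 * 49 * 116 * 1000 = 19.326 um

19.326


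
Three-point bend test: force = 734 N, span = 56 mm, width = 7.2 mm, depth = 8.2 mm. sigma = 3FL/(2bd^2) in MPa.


sigma = 3*734*56/(2*7.2*8.2^2) = 127.4 MPa

127.4


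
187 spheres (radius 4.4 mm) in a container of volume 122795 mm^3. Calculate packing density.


V_sphere = 4/3*pi*4.4^3 = 356.8179 mm^3
Total V = 187*356.8179 = 66724.9473 mm^3
PD = 66724.9473 / 122795 = 0.543

0.543


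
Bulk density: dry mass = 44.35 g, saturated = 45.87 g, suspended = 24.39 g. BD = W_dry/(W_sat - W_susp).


BD = 44.35 / (45.87 - 24.39) = 44.35 / 21.48 = 2.065 g/cm^3

2.065


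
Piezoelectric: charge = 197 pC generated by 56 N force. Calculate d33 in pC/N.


d33 = 197 / 56 = 3.5 pC/N

3.5


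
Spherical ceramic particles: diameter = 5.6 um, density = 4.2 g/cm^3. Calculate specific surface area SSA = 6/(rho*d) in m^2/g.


SSA = 6 / (4.2 * 5.6) = 0.255 m^2/g

0.255


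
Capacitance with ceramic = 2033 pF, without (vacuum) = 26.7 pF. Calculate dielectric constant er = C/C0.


er = 2033 / 26.7 = 76.14

76.14


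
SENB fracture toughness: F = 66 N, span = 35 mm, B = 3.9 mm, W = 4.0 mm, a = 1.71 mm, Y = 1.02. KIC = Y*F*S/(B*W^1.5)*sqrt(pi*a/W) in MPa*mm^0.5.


KIC = 1.02*66*35/(3.9*4.0^1.5)*sqrt(pi*1.71/4.0) = 87.52

87.52


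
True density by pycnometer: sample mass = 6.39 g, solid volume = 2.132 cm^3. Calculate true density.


TD = 6.39 / 2.132 = 2.997 g/cm^3

2.997


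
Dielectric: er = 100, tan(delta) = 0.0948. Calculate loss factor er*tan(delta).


Loss = 100 * 0.0948 = 9.48

9.48


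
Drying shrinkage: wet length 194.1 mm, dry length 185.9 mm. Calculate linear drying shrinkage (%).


DS = (194.1 - 185.9) / 194.1 * 100 = 4.22%

4.22


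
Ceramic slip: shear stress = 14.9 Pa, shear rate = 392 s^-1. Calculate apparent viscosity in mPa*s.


eta = tau/gamma * 1000 = 14.9/392 * 1000 = 38.0 mPa*s

38.0


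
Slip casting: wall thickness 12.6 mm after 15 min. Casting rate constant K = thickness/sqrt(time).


K = 12.6 / sqrt(15) = 12.6 / 3.873 = 3.253 mm/min^0.5

3.253


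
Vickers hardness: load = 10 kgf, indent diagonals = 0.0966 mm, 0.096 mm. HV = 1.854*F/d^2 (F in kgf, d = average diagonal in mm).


d_avg = (0.0966+0.096)/2 = 0.0963 mm
HV = 1.854*10/0.0963^2 = 1999

1999


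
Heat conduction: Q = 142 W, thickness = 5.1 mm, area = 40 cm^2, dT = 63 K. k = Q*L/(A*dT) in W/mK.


k = 142*5.1/1000/(40/10000*63) = 2.87 W/mK

2.87


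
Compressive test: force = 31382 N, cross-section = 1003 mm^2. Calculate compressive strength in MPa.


CS = 31382 / 1003 = 31.3 MPa

31.3


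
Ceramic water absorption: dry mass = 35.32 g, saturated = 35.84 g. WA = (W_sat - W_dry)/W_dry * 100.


WA = (35.84 - 35.32) / 35.32 * 100 = 1.47%

1.47


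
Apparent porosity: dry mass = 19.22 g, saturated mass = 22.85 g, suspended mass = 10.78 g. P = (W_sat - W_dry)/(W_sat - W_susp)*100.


P = (22.85 - 19.22) / (22.85 - 10.78) * 100 = 3.63 / 12.07 * 100 = 30.1%

30.1


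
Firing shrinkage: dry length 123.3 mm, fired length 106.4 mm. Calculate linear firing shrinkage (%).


FS = (123.3 - 106.4) / 123.3 * 100 = 13.71%

13.71


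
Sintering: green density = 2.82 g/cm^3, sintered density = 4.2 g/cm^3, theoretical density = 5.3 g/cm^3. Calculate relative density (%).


Relative = 4.2 / 5.3 * 100 = 79.2%

79.2


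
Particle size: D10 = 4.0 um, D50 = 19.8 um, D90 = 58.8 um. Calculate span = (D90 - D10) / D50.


Span = (58.8 - 4.0) / 19.8 = 54.8 / 19.8 = 2.768

2.768


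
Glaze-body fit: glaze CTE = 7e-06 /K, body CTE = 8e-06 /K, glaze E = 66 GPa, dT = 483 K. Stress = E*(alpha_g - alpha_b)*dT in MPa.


Stress = 66*1000*(7e-06 - 8e-06)*483 = -31.9 MPa

-31.9


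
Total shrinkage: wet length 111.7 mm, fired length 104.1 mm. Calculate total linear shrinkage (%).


TS = (111.7 - 104.1) / 111.7 * 100 = 6.8%

6.8


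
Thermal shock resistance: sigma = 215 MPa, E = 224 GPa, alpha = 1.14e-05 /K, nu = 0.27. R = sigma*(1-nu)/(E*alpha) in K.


R = 215*(1-0.27)/(224*1000*1.14e-05) = 61 K

61


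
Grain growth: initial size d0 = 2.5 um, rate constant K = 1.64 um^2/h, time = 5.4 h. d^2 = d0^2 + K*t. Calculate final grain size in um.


d^2 = 2.5^2 + 1.64*5.4 = 15.106
d = sqrt(15.106) = 3.89 um

3.89


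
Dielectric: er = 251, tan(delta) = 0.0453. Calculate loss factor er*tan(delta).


Loss = 251 * 0.0453 = 11.37

11.37


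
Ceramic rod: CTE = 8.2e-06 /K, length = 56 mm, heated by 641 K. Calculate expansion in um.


dL = 8.2e-06 * 56 * 641 * 1000 = 294.347 um

294.347


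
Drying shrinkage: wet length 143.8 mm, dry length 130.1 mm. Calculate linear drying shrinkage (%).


DS = (143.8 - 130.1) / 143.8 * 100 = 9.53%

9.53


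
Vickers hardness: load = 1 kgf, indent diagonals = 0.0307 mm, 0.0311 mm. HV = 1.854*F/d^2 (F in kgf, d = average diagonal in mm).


d_avg = (0.0307+0.0311)/2 = 0.0309 mm
HV = 1.854*1/0.0309^2 = 1942

1942


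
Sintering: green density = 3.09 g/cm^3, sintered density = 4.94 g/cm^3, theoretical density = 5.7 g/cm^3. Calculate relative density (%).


Relative = 4.94 / 5.7 * 100 = 86.7%

86.7


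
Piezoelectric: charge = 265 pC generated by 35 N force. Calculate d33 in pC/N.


d33 = 265 / 35 = 7.6 pC/N

7.6


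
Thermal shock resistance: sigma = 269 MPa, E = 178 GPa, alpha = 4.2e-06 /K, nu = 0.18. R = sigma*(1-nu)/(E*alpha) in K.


R = 269*(1-0.18)/(178*1000*4.2e-06) = 295 K

295


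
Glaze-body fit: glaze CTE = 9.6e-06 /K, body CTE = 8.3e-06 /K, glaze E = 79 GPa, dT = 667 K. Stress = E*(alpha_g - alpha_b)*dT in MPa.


Stress = 79*1000*(9.6e-06 - 8.3e-06)*667 = 68.5 MPa

68.5


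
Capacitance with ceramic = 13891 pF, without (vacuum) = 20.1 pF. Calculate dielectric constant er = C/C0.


er = 13891 / 20.1 = 691.09

691.09


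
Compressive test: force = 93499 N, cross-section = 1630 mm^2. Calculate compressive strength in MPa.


CS = 93499 / 1630 = 57.4 MPa

57.4


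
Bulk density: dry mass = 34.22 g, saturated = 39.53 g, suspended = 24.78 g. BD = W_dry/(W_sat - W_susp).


BD = 34.22 / (39.53 - 24.78) = 34.22 / 14.75 = 2.32 g/cm^3

2.32


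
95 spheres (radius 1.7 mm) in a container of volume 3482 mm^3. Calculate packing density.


V_sphere = 4/3*pi*1.7^3 = 20.5795 mm^3
Total V = 95*20.5795 = 1955.0525 mm^3
PD = 1955.0525 / 3482 = 0.561

0.561


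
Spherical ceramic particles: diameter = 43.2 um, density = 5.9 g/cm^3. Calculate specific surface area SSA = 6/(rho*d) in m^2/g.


SSA = 6 / (5.9 * 43.2) = 0.024 m^2/g

0.024


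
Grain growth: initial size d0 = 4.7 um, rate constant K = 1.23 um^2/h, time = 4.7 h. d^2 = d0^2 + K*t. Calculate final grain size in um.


d^2 = 4.7^2 + 1.23*4.7 = 27.871
d = sqrt(27.871) = 5.28 um

5.28


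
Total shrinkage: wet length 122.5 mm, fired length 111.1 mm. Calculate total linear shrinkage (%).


TS = (122.5 - 111.1) / 122.5 * 100 = 9.31%

9.31


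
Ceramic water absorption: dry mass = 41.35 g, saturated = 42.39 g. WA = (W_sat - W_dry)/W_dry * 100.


WA = (42.39 - 41.35) / 41.35 * 100 = 2.52%

2.52


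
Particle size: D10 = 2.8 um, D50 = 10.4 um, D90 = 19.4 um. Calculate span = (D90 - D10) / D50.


Span = (19.4 - 2.8) / 10.4 = 16.6 / 10.4 = 1.596

1.596


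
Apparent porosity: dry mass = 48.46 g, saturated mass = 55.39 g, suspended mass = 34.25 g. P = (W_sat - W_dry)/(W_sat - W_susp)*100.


P = (55.39 - 48.46) / (55.39 - 34.25) * 100 = 6.93 / 21.14 * 100 = 32.8%

32.8


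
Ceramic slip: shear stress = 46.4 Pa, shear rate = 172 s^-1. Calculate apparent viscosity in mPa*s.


eta = tau/gamma * 1000 = 46.4/172 * 1000 = 269.8 mPa*s

269.8


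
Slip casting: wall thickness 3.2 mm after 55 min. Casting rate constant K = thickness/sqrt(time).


K = 3.2 / sqrt(55) = 3.2 / 7.4162 = 0.431 mm/min^0.5

0.431


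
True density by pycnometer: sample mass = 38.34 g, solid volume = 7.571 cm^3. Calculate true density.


TD = 38.34 / 7.571 = 5.064 g/cm^3

5.064


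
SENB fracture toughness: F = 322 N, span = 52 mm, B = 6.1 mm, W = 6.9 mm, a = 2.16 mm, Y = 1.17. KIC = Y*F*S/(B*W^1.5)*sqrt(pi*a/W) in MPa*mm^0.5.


KIC = 1.17*322*52/(6.1*6.9^1.5)*sqrt(pi*2.16/6.9) = 175.72

175.72


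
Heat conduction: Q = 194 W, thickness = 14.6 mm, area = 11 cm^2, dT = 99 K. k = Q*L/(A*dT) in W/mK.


k = 194*14.6/1000/(11/10000*99) = 26.01 W/mK

26.01


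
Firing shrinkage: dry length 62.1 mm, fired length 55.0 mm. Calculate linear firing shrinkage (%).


FS = (62.1 - 55.0) / 62.1 * 100 = 11.43%

11.43


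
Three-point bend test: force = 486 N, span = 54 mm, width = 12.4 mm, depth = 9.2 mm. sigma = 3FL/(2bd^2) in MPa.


sigma = 3*486*54/(2*12.4*9.2^2) = 37.5 MPa

37.5


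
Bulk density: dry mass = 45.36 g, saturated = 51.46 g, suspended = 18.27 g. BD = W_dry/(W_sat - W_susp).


BD = 45.36 / (51.46 - 18.27) = 45.36 / 33.19 = 1.367 g/cm^3

1.367


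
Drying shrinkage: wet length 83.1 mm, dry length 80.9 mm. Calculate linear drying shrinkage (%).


DS = (83.1 - 80.9) / 83.1 * 100 = 2.65%

2.65


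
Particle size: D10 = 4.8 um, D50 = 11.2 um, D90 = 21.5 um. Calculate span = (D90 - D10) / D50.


Span = (21.5 - 4.8) / 11.2 = 16.7 / 11.2 = 1.491

1.491


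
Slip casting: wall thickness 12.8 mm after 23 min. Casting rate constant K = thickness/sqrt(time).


K = 12.8 / sqrt(23) = 12.8 / 4.7958 = 2.669 mm/min^0.5

2.669


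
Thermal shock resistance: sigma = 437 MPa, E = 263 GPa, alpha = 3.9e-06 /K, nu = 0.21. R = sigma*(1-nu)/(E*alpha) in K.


R = 437*(1-0.21)/(263*1000*3.9e-06) = 337 K

337


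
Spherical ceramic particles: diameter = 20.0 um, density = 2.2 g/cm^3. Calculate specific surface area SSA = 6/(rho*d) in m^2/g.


SSA = 6 / (2.2 * 20.0) = 0.136 m^2/g

0.136


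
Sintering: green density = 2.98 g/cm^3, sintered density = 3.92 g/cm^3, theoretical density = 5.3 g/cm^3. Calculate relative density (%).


Relative = 3.92 / 5.3 * 100 = 74.0%

74.0


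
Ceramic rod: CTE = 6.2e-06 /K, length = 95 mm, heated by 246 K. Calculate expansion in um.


dL = 6.2e-06 * 95 * 246 * 1000 = 144.894 um

144.894


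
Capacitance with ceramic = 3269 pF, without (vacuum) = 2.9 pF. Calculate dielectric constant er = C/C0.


er = 3269 / 2.9 = 1127.24

1127.24


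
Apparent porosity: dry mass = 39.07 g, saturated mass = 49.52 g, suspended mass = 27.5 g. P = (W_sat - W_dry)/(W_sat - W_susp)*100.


P = (49.52 - 39.07) / (49.52 - 27.5) * 100 = 10.45 / 22.02 * 100 = 47.5%

47.5


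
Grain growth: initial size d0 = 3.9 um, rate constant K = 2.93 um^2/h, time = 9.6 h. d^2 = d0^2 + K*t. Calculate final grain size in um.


d^2 = 3.9^2 + 2.93*9.6 = 43.338
d = sqrt(43.338) = 6.58 um

6.58


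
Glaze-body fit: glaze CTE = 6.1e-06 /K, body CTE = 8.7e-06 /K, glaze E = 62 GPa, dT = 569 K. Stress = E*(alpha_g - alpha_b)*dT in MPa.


Stress = 62*1000*(6.1e-06 - 8.7e-06)*569 = -91.7 MPa

-91.7


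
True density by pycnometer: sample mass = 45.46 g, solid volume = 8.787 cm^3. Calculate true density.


TD = 45.46 / 8.787 = 5.174 g/cm^3

5.174


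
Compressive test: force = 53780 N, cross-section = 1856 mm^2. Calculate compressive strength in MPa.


CS = 53780 / 1856 = 29.0 MPa

29.0


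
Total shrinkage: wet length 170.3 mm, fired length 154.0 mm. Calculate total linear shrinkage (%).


TS = (170.3 - 154.0) / 170.3 * 100 = 9.57%

9.57


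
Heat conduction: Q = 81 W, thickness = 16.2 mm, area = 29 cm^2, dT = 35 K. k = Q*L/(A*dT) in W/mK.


k = 81*16.2/1000/(29/10000*35) = 12.93 W/mK

12.93


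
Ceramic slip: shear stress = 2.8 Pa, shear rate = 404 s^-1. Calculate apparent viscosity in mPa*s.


eta = tau/gamma * 1000 = 2.8/404 * 1000 = 6.9 mPa*s

6.9


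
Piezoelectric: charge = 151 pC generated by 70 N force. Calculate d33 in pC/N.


d33 = 151 / 70 = 2.2 pC/N

2.2


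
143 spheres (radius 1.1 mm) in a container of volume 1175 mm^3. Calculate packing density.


V_sphere = 4/3*pi*1.1^3 = 5.5753 mm^3
Total V = 143*5.5753 = 797.2679 mm^3
PD = 797.2679 / 1175 = 0.679

0.679


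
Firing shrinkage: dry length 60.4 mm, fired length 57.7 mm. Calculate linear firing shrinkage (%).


FS = (60.4 - 57.7) / 60.4 * 100 = 4.47%

4.47


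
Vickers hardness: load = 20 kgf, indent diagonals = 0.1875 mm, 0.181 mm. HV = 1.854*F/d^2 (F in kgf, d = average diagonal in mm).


d_avg = (0.1875+0.181)/2 = 0.18425 mm
HV = 1.854*20/0.18425^2 = 1092

1092


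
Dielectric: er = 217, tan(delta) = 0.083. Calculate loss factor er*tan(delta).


Loss = 217 * 0.083 = 18.011

18.011


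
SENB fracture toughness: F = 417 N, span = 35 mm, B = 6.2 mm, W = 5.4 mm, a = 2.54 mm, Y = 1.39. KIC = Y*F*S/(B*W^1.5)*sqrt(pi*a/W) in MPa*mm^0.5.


KIC = 1.39*417*35/(6.2*5.4^1.5)*sqrt(pi*2.54/5.4) = 316.98

316.98


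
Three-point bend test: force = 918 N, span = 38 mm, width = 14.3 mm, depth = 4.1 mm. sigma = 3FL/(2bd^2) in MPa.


sigma = 3*918*38/(2*14.3*4.1^2) = 217.7 MPa

217.7


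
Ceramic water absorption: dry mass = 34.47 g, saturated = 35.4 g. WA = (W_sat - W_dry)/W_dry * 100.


WA = (35.4 - 34.47) / 34.47 * 100 = 2.7%

2.7


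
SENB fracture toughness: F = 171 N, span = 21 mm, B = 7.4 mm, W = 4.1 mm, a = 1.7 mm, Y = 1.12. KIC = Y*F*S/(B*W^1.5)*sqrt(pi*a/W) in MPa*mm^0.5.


KIC = 1.12*171*21/(7.4*4.1^1.5)*sqrt(pi*1.7/4.1) = 74.72

74.72


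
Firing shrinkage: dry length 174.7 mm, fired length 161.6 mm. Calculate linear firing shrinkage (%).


FS = (174.7 - 161.6) / 174.7 * 100 = 7.5%

7.5


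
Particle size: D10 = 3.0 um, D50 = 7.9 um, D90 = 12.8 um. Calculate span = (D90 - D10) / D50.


Span = (12.8 - 3.0) / 7.9 = 9.8 / 7.9 = 1.241

1.241


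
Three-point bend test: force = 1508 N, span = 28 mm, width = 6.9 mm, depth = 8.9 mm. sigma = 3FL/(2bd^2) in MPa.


sigma = 3*1508*28/(2*6.9*8.9^2) = 115.9 MPa

115.9


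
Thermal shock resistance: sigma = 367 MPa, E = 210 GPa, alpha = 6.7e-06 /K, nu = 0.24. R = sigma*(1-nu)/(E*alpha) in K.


R = 367*(1-0.24)/(210*1000*6.7e-06) = 198 K

198


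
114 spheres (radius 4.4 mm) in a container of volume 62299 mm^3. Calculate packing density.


V_sphere = 4/3*pi*4.4^3 = 356.8179 mm^3
Total V = 114*356.8179 = 40677.2406 mm^3
PD = 40677.2406 / 62299 = 0.653

0.653


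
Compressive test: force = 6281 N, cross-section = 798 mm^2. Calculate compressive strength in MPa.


CS = 6281 / 798 = 7.9 MPa

7.9


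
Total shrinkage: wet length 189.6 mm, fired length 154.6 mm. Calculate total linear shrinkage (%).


TS = (189.6 - 154.6) / 189.6 * 100 = 18.46%

18.46


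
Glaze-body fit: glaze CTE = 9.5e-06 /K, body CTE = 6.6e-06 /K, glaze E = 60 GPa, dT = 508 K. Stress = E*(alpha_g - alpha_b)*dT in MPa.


Stress = 60*1000*(9.5e-06 - 6.6e-06)*508 = 88.4 MPa

88.4


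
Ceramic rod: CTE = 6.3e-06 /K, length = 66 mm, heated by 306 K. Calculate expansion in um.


dL = 6.3e-06 * 66 * 306 * 1000 = 127.235 um

127.235


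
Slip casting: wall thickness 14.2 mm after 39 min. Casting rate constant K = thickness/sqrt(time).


K = 14.2 / sqrt(39) = 14.2 / 6.245 = 2.274 mm/min^0.5

2.274


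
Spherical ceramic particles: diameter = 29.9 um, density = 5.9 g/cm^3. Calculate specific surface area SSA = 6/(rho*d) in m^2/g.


SSA = 6 / (5.9 * 29.9) = 0.034 m^2/g

0.034


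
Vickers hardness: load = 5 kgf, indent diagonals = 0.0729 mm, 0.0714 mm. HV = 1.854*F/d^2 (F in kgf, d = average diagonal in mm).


d_avg = (0.0729+0.0714)/2 = 0.07215 mm
HV = 1.854*5/0.07215^2 = 1781

1781


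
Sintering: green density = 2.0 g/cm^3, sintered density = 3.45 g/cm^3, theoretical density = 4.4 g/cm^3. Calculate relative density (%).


Relative = 3.45 / 4.4 * 100 = 78.4%

78.4


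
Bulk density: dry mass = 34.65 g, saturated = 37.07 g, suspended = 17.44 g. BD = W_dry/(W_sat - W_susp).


BD = 34.65 / (37.07 - 17.44) = 34.65 / 19.63 = 1.765 g/cm^3

1.765


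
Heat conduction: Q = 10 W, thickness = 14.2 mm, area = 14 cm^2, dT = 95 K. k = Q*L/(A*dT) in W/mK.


k = 10*14.2/1000/(14/10000*95) = 1.07 W/mK

1.07


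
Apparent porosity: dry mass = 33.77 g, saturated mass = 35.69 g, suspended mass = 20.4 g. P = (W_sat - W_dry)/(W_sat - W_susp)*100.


P = (35.69 - 33.77) / (35.69 - 20.4) * 100 = 1.92 / 15.29 * 100 = 12.6%

12.6


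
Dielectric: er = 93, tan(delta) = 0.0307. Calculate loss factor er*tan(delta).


Loss = 93 * 0.0307 = 2.855

2.855


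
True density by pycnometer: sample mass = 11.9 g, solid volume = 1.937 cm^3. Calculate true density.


TD = 11.9 / 1.937 = 6.144 g/cm^3

6.144


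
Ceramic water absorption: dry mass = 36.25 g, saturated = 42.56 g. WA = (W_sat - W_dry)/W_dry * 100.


WA = (42.56 - 36.25) / 36.25 * 100 = 17.41%

17.41


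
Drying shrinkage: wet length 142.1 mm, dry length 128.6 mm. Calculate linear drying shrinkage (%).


DS = (142.1 - 128.6) / 142.1 * 100 = 9.5%

9.5


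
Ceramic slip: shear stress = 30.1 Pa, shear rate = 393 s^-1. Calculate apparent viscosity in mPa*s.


eta = tau/gamma * 1000 = 30.1/393 * 1000 = 76.6 mPa*s

76.6


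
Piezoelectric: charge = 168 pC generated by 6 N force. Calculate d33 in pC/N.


d33 = 168 / 6 = 28.0 pC/N

28.0


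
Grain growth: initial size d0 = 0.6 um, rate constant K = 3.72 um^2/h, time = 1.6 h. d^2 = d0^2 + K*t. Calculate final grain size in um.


d^2 = 0.6^2 + 3.72*1.6 = 6.312
d = sqrt(6.312) = 2.51 um

2.51


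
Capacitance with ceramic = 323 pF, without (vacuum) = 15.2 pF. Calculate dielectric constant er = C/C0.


er = 323 / 15.2 = 21.25

21.25


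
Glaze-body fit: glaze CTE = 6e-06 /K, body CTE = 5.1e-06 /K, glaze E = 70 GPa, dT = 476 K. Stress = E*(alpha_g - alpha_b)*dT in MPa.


Stress = 70*1000*(6e-06 - 5.1e-06)*476 = 30.0 MPa

30.0


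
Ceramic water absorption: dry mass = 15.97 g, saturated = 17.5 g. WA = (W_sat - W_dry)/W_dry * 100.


WA = (17.5 - 15.97) / 15.97 * 100 = 9.58%

9.58


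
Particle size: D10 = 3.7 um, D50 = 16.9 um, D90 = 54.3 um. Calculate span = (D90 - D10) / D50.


Span = (54.3 - 3.7) / 16.9 = 50.6 / 16.9 = 2.994

2.994


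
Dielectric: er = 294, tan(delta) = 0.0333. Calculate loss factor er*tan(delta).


Loss = 294 * 0.0333 = 9.79

9.79


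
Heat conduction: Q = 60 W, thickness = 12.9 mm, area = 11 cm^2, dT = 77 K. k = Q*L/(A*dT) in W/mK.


k = 60*12.9/1000/(11/10000*77) = 9.14 W/mK

9.14


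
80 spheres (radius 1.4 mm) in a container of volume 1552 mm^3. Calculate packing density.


V_sphere = 4/3*pi*1.4^3 = 11.494 mm^3
Total V = 80*11.494 = 919.52 mm^3
PD = 919.52 / 1552 = 0.592

0.592


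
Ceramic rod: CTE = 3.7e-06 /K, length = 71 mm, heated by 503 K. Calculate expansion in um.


dL = 3.7e-06 * 71 * 503 * 1000 = 132.138 um

132.138


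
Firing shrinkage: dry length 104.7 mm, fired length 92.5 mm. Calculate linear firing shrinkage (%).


FS = (104.7 - 92.5) / 104.7 * 100 = 11.65%

11.65


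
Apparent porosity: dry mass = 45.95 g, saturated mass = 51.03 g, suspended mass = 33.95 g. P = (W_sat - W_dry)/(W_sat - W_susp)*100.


P = (51.03 - 45.95) / (51.03 - 33.95) * 100 = 5.08 / 17.08 * 100 = 29.7%

29.7


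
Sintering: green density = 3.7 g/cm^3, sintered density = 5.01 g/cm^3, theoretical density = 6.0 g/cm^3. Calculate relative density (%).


Relative = 5.01 / 6.0 * 100 = 83.5%

83.5


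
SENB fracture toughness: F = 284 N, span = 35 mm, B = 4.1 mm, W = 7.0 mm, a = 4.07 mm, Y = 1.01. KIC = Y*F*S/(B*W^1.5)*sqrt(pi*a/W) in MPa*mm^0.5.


KIC = 1.01*284*35/(4.1*7.0^1.5)*sqrt(pi*4.07/7.0) = 178.69

178.69


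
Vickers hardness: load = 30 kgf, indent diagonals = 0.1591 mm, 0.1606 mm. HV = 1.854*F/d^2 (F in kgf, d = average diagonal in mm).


d_avg = (0.1591+0.1606)/2 = 0.15985 mm
HV = 1.854*30/0.15985^2 = 2177

2177


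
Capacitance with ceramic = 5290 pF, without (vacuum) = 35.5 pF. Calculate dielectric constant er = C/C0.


er = 5290 / 35.5 = 149.01

149.01


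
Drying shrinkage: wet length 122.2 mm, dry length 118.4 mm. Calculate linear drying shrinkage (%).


DS = (122.2 - 118.4) / 122.2 * 100 = 3.11%

3.11


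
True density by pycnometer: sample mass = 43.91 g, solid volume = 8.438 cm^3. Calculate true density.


TD = 43.91 / 8.438 = 5.204 g/cm^3

5.204


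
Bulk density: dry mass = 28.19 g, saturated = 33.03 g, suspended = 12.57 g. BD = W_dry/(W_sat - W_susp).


BD = 28.19 / (33.03 - 12.57) = 28.19 / 20.46 = 1.378 g/cm^3

1.378


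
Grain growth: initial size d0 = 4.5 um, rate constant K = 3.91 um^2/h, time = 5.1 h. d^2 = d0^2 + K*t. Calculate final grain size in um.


d^2 = 4.5^2 + 3.91*5.1 = 40.191
d = sqrt(40.191) = 6.34 um

6.34


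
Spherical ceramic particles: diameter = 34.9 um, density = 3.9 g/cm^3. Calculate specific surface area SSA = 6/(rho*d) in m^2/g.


SSA = 6 / (3.9 * 34.9) = 0.044 m^2/g

0.044


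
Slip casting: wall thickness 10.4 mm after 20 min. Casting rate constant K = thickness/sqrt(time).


K = 10.4 / sqrt(20) = 10.4 / 4.4721 = 2.326 mm/min^0.5

2.326


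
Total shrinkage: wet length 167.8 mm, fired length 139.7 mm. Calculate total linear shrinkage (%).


TS = (167.8 - 139.7) / 167.8 * 100 = 16.75%

16.75


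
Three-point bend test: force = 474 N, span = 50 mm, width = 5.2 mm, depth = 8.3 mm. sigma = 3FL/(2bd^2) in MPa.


sigma = 3*474*50/(2*5.2*8.3^2) = 99.2 MPa

99.2


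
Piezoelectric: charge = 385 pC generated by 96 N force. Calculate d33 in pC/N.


d33 = 385 / 96 = 4.0 pC/N

4.0


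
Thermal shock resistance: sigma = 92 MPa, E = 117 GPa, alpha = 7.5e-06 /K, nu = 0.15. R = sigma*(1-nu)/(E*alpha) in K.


R = 92*(1-0.15)/(117*1000*7.5e-06) = 89 K

89
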